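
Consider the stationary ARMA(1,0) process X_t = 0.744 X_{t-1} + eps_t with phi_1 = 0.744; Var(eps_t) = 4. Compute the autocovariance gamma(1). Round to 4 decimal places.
\gamma(1) = 6.6657

Multiply the model equation by X_{t-k} and take expectations. With theta_0 = psi_0 = 1 and psi_j the MA(infinity) weights, this gives
  gamma(k) - sum_i phi_i gamma(k-i) = c_k,
  c_k = sigma^2 * sum_{j=k..q} theta_j psi_{j-k}   (c_k = 0 for k > q),
using gamma(-m) = gamma(m).
Pure AR (q = 0): c_0 = sigma^2 = 4, c_k = 0 for k >= 1.
Equations for k = 0 and k = 1 (AR order 1):
  gamma(0) = phi_1 gamma(1) + c_0
  gamma(1) = phi_1 gamma(0) + c_1
Substituting the second into the first: gamma(0) (1 - phi_1^2) = c_0 + phi_1 c_1, so
  gamma(0) = c_0 / (1 - phi_1^2) = 4 / (1 - (0.744)^2) = 4 / 0.446464 = 8.959289.
  gamma(1) = phi_1 gamma(0) = (0.744)(8.959289) = 6.665711.
Therefore gamma(1) = 6.6657 (to 4 decimal places).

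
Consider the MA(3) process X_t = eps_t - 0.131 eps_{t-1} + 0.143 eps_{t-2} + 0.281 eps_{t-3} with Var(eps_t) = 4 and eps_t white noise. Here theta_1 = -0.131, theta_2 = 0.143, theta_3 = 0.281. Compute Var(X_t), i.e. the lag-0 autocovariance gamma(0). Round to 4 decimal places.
\gamma(0) = 4.4663

For an MA(q) process X_t = eps_t + sum_i theta_i eps_{t-i} with
Var(eps_t) = sigma^2, the variance is
  gamma(0) = sigma^2 * (1 + sum_i theta_i^2).
  sum_i theta_i^2 = (-0.131)^2 + (0.143)^2 + (0.281)^2 = 0.017161 + 0.020449 + 0.078961 = 0.116571.
  gamma(0) = 4 * (1 + 0.116571) = 4 * 1.116571 = 4.466284, which rounds to 4.4663.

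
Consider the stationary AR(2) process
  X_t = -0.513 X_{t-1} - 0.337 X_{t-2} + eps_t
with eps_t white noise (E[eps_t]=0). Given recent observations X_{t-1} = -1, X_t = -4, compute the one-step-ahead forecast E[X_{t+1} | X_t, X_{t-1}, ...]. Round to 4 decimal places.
E[X_{t+1} \mid \mathcal F_t] = 2.3890

For an AR(p) model X_t = c + sum_i phi_i X_{t-i} + eps_t, the
one-step-ahead conditional mean is
  E[X_{t+1} | X_t, ...] = c + sum_i phi_i X_{t+1-i}.
Substitute known values:
  E[X_{t+1} | ...] = (-0.513) * (-4) + (-0.337) * (-1)
                   = 2.3890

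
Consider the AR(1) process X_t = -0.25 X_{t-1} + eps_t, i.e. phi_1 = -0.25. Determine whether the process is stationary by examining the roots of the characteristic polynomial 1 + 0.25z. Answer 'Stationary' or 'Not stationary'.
\text{Stationary}

The AR(p) characteristic polynomial is P(z) = 1 + 0.25z.
Stationarity requires all roots to lie outside the unit circle, i.e. |z| > 1 for every root.
This is linear in z: 1 + (0.25) z = 0  =>  z = -1/(0.25) = -4,  |z| = 4.
Moduli of all roots: 4.0000.
All moduli strictly greater than 1? Yes.
Verdict: Stationary.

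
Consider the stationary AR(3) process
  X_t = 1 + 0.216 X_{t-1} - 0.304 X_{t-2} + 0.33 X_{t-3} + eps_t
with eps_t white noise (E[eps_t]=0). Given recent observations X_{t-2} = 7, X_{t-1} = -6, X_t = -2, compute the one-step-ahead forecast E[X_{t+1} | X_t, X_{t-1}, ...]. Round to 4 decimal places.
E[X_{t+1} \mid \mathcal F_t] = 4.7020

For an AR(p) model X_t = c + sum_i phi_i X_{t-i} + eps_t, the
one-step-ahead conditional mean is
  E[X_{t+1} | X_t, ...] = c + sum_i phi_i X_{t+1-i}.
Substitute known values:
  E[X_{t+1} | ...] = 1 + (0.216) * (-2) + (-0.304) * (-6) + (0.33) * (7)
                   = 4.7020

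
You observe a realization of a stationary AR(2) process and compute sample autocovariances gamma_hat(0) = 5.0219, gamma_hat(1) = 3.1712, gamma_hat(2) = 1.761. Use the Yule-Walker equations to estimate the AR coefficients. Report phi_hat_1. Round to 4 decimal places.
\hat\phi_{1} = 0.6820

The Yule-Walker equations for an AR(p) process read, in matrix form,
  Gamma_p phi = r_p,   with   (Gamma_p)_{ij} = gamma(|i - j|),
                       (r_p)_i = gamma(i),   i,j = 1..p.
Substitute the sample gammas (Toeplitz matrix and right-hand side of size 2):
  Gamma_p = [[5.0219, 3.1712], [3.1712, 5.0219]]
  r_p     = [3.1712, 1.761]
Written out:
  5.0219 phi_1 + 3.1712 phi_2 = 3.1712
  3.1712 phi_1 + 5.0219 phi_2 = 1.761
Solve by Cramer's rule:
  det = gamma(0)^2 - gamma(1)^2 = (5.0219)^2 - (3.1712)^2 = 25.21947961 - 10.05650944 = 15.16297017
  phi_hat_1 = [gamma(1) gamma(0) - gamma(1) gamma(2)] / det = [(3.1712)(5.0219) - (3.1712)(1.761)] / 15.16297017 = 10.34096608 / 15.16297017 = 0.682
  phi_hat_2 = [gamma(0) gamma(2) - gamma(1)^2] / det = [(5.0219)(1.761) - (3.1712)^2] / 15.16297017 = -1.21294354 / 15.16297017 = -0.08
So phi_hat = [0.6820, -0.0800].
Therefore phi_hat_1 = 0.6820.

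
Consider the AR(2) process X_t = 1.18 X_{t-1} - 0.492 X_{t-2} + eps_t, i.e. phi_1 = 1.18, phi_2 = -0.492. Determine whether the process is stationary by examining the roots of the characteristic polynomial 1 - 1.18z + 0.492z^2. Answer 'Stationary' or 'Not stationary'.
\text{Stationary}

The AR(p) characteristic polynomial is P(z) = 1 - 1.18z + 0.492z^2.
Stationarity requires all roots to lie outside the unit circle, i.e. |z| > 1 for every root.
Set 1 + (-1.18) z + (0.492) z^2 = 0, i.e. a z^2 + b z + c = 0 with a = 0.492, b = -1.18, c = 1.
Discriminant D = b^2 - 4ac = (-1.18)^2 - 4*(0.492)*1 = 1.3924 - (1.968) = -0.5756.
D < 0, so the roots are the complex-conjugate pair z = (-b +/- i sqrt(-D)) / (2a) = 1.1992 +/- 0.771i.
For a conjugate pair |z|^2 = z * conj(z) = (product of roots) = c/a = 1/(0.492) = 2.03252, so |z| = sqrt(2.03252) = 1.4257 for both roots.
Moduli of all roots: 1.4257, 1.4257.
All moduli strictly greater than 1? Yes.
Verdict: Stationary.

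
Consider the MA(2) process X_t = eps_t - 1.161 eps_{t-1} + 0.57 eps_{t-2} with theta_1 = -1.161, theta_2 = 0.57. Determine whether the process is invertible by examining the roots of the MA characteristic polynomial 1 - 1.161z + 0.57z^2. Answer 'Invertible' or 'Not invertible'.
\text{Invertible}

The MA(q) characteristic polynomial is P(z) = 1 - 1.161z + 0.57z^2.
Invertibility requires all roots to lie outside the unit circle, i.e. |z| > 1 for every root.
Set 1 + (-1.161) z + (0.57) z^2 = 0, i.e. a z^2 + b z + c = 0 with a = 0.57, b = -1.161, c = 1.
Discriminant D = b^2 - 4ac = (-1.161)^2 - 4*(0.57)*1 = 1.347921 - (2.28) = -0.932079.
D < 0, so the roots are the complex-conjugate pair z = (-b +/- i sqrt(-D)) / (2a) = 1.0184 +/- 0.8469i.
For a conjugate pair |z|^2 = z * conj(z) = (product of roots) = c/a = 1/(0.57) = 1.754386, so |z| = sqrt(1.754386) = 1.3245 for both roots.
Moduli of all roots: 1.3245, 1.3245.
All moduli strictly greater than 1? Yes.
Verdict: Invertible.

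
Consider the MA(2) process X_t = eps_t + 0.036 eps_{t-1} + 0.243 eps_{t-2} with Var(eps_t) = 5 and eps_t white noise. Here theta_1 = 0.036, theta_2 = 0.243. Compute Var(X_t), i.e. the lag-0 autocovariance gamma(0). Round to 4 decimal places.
\gamma(0) = 5.3017

For an MA(q) process X_t = eps_t + sum_i theta_i eps_{t-i} with
Var(eps_t) = sigma^2, the variance is
  gamma(0) = sigma^2 * (1 + sum_i theta_i^2).
  sum_i theta_i^2 = (0.036)^2 + (0.243)^2 = 0.001296 + 0.059049 = 0.060345.
  gamma(0) = 5 * (1 + 0.060345) = 5 * 1.060345 = 5.301725, which rounds to 5.3017.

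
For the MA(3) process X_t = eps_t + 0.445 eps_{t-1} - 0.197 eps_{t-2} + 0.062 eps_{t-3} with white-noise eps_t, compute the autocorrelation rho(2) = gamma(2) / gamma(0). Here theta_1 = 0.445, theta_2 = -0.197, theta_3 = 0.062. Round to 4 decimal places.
\rho(2) = -0.1365

For an MA(q) process with theta_0 = 1, the autocovariance is
  gamma(k) = sigma^2 * sum_{i=0..q-k} theta_i * theta_{i+k},
and rho(k) = gamma(k) / gamma(0). Sigma^2 cancels.
  numerator   = (1)*(-0.197) + (0.445)*(0.062) = -0.16941.
  denominator = (1)^2 + (0.445)^2 + (-0.197)^2 + (0.062)^2 = 1.240678.
  rho(2) = -0.16941 / 1.240678 = -0.1365.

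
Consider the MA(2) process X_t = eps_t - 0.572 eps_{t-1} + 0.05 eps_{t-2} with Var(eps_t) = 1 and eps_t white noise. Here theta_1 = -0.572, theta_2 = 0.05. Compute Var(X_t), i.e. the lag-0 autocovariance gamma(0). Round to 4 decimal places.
\gamma(0) = 1.3297

For an MA(q) process X_t = eps_t + sum_i theta_i eps_{t-i} with
Var(eps_t) = sigma^2, the variance is
  gamma(0) = sigma^2 * (1 + sum_i theta_i^2).
  sum_i theta_i^2 = (-0.572)^2 + (0.05)^2 = 0.327184 + 0.0025 = 0.329684.
  gamma(0) = 1 * (1 + 0.329684) = 1 * 1.329684 = 1.329684, which rounds to 1.3297.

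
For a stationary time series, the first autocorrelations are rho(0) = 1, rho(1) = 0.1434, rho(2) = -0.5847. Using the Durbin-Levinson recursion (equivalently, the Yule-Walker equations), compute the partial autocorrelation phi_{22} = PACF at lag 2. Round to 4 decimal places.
\phi_{22} = -0.6180

The PACF at lag k is phi_{kk}, the last component of the solution
to the Yule-Walker system G_k phi = r_k where
  (G_k)_{ij} = rho(|i - j|), (r_k)_i = rho(i), i,j = 1..k.
Equivalently, Durbin-Levinson gives phi_{kk} iteratively:
  phi_{11} = rho(1)
  phi_{kk} = [rho(k) - sum_{j=1..k-1} phi_{k-1,j} rho(k-j)]
            / [1 - sum_{j=1..k-1} phi_{k-1,j} rho(j)],
  phi_{k,j} = phi_{k-1,j} - phi_{kk} phi_{k-1,k-j},  j = 1..k-1.
Step k = 1:
  phi_11 = rho(1) = 0.1434.
Step k = 2:
  phi_22 = [rho(2) - phi_11 rho(1)] / [1 - phi_11 rho(1)] = [-0.5847 - (0.1434)(0.1434)] / [1 - (0.1434)(0.1434)]
         = -0.60526356 / 0.97943644 = -0.618.
Therefore phi_{22} = -0.6180.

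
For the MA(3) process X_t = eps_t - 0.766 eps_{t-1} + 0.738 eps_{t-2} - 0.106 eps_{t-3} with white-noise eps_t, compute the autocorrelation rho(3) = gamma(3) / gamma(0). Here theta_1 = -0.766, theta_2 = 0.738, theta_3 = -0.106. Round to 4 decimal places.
\rho(3) = -0.0495

For an MA(q) process with theta_0 = 1, the autocovariance is
  gamma(k) = sigma^2 * sum_{i=0..q-k} theta_i * theta_{i+k},
and rho(k) = gamma(k) / gamma(0). Sigma^2 cancels.
  numerator   = (1)*(-0.106) = -0.106.
  denominator = (1)^2 + (-0.766)^2 + (0.738)^2 + (-0.106)^2 = 2.142636.
  rho(3) = -0.106 / 2.142636 = -0.0495.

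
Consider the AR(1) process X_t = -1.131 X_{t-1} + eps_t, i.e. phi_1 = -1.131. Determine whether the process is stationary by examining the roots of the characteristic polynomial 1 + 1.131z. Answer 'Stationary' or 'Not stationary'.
\text{Not stationary}

The AR(p) characteristic polynomial is P(z) = 1 + 1.131z.
Stationarity requires all roots to lie outside the unit circle, i.e. |z| > 1 for every root.
This is linear in z: 1 + (1.131) z = 0  =>  z = -1/(1.131) = -0.884173,  |z| = 0.884173.
Moduli of all roots: 0.8842.
All moduli strictly greater than 1? No.
Verdict: Not stationary.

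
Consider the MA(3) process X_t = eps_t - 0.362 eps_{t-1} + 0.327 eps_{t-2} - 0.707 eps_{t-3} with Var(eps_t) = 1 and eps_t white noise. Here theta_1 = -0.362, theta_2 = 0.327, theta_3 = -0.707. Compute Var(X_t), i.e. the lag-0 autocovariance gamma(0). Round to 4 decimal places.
\gamma(0) = 1.7378

For an MA(q) process X_t = eps_t + sum_i theta_i eps_{t-i} with
Var(eps_t) = sigma^2, the variance is
  gamma(0) = sigma^2 * (1 + sum_i theta_i^2).
  sum_i theta_i^2 = (-0.362)^2 + (0.327)^2 + (-0.707)^2 = 0.131044 + 0.106929 + 0.499849 = 0.737822.
  gamma(0) = 1 * (1 + 0.737822) = 1 * 1.737822 = 1.737822, which rounds to 1.7378.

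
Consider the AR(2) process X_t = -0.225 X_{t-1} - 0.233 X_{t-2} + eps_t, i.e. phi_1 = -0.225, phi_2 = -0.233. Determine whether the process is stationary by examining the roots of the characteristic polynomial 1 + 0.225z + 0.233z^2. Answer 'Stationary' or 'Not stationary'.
\text{Stationary}

The AR(p) characteristic polynomial is P(z) = 1 + 0.225z + 0.233z^2.
Stationarity requires all roots to lie outside the unit circle, i.e. |z| > 1 for every root.
Set 1 + (0.225) z + (0.233) z^2 = 0, i.e. a z^2 + b z + c = 0 with a = 0.233, b = 0.225, c = 1.
Discriminant D = b^2 - 4ac = (0.225)^2 - 4*(0.233)*1 = 0.050625 - (0.932) = -0.881375.
D < 0, so the roots are the complex-conjugate pair z = (-b +/- i sqrt(-D)) / (2a) = -0.4828 +/- 2.0146i.
For a conjugate pair |z|^2 = z * conj(z) = (product of roots) = c/a = 1/(0.233) = 4.291845, so |z| = sqrt(4.291845) = 2.0717 for both roots.
Moduli of all roots: 2.0717, 2.0717.
All moduli strictly greater than 1? Yes.
Verdict: Stationary.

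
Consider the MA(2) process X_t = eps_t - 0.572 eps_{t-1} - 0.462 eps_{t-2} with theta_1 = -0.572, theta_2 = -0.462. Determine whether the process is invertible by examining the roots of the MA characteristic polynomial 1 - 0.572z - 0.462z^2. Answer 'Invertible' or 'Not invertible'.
\text{Not invertible}

The MA(q) characteristic polynomial is P(z) = 1 - 0.572z - 0.462z^2.
Invertibility requires all roots to lie outside the unit circle, i.e. |z| > 1 for every root.
Set 1 + (-0.572) z + (-0.462) z^2 = 0, i.e. a z^2 + b z + c = 0 with a = -0.462, b = -0.572, c = 1.
Discriminant D = b^2 - 4ac = (-0.572)^2 - 4*(-0.462)*1 = 0.327184 - (-1.848) = 2.175184.
D >= 0, so the roots are real: z = (-b +/- sqrt(D)) / (2a) = (0.572 +/- 1.474851) / (-0.924).
  z_1 = (0.572 + 1.474851) / (-0.924) = -2.2152,   |z_1| = 2.2152.
  z_2 = (0.572 - 1.474851) / (-0.924) = 0.9771,   |z_2| = 0.9771.
Moduli of all roots: 2.2152, 0.9771.
All moduli strictly greater than 1? No.
Verdict: Not invertible.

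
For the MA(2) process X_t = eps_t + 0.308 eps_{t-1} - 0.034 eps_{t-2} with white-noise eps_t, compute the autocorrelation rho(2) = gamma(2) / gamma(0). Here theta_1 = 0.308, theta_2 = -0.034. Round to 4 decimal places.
\rho(2) = -0.0310

For an MA(q) process with theta_0 = 1, the autocovariance is
  gamma(k) = sigma^2 * sum_{i=0..q-k} theta_i * theta_{i+k},
and rho(k) = gamma(k) / gamma(0). Sigma^2 cancels.
  numerator   = (1)*(-0.034) = -0.034.
  denominator = (1)^2 + (0.308)^2 + (-0.034)^2 = 1.09602.
  rho(2) = -0.034 / 1.09602 = -0.0310.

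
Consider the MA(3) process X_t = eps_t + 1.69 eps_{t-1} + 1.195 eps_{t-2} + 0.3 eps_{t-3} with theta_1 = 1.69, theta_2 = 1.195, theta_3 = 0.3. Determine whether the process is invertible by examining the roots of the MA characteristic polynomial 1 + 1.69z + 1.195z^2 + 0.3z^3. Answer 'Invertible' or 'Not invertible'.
\text{Invertible}

The MA(q) characteristic polynomial is P(z) = 1 + 1.69z + 1.195z^2 + 0.3z^3.
Invertibility requires all roots to lie outside the unit circle, i.e. |z| > 1 for every root.
Degree 3: look for a simple real root z0 first, then factor out (1 - z/z0) and solve the remaining quadratic.
Testing z0 = -2: P(-2) = 1 + (1.69)(-2) + (1.195)(-2)^2 + (0.3)(-2)^3
  = 1 + (-3.38) + (4.78) + (-2.4) = 0.  So z_0 = -2 is a root, |z_0| = 2.
Divide out the factor (1 + 0.5 z) = (1 - z/z0) (since 1/z0 = -0.5):
  P(z) = (1 + 0.5 z)(1 + (1.19) z + (0.6) z^2)
  [check: z-coef 1.19 - (-0.5) = 1.69; z^2-coef 0.6 - (-0.5)(1.19) = 1.195; z^3-coef -(-0.5)(0.6) = 0.3.]
Remaining roots from the quadratic factor 1 + (1.19) z + (0.6) z^2:
  Set 1 + (1.19) z + (0.6) z^2 = 0, i.e. a z^2 + b z + c = 0 with a = 0.6, b = 1.19, c = 1.
  Discriminant D = b^2 - 4ac = (1.19)^2 - 4*(0.6)*1 = 1.4161 - (2.4) = -0.9839.
  D < 0, so the roots are the complex-conjugate pair z = (-b +/- i sqrt(-D)) / (2a) = -0.9917 +/- 0.8266i.
  For a conjugate pair |z|^2 = z * conj(z) = (product of roots) = c/a = 1/(0.6) = 1.666667, so |z| = sqrt(1.666667) = 1.291 for both roots.
Moduli of all roots: 2.0000, 1.2910, 1.2910.
All moduli strictly greater than 1? Yes.
Verdict: Invertible.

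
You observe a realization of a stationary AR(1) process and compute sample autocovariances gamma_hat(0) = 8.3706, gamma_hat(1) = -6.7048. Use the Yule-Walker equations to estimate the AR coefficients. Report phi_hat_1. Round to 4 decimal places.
\hat\phi_{1} = -0.8010

The Yule-Walker equations for an AR(p) process read, in matrix form,
  Gamma_p phi = r_p,   with   (Gamma_p)_{ij} = gamma(|i - j|),
                       (r_p)_i = gamma(i),   i,j = 1..p.
Substitute the sample gammas (Toeplitz matrix and right-hand side of size 1):
  Gamma_p = [[8.3706]]
  r_p     = [-6.7048]
With p = 1 this is the single equation gamma(0) phi_1 = gamma(1):
  phi_hat_1 = gamma(1) / gamma(0) = -6.7048 / 8.3706 = -0.8010.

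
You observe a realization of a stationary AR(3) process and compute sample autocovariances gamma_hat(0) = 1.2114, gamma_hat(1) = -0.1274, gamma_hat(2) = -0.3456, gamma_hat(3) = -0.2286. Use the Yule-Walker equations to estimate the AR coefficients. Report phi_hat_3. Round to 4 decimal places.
\hat\phi_{3} = -0.2880

The Yule-Walker equations for an AR(p) process read, in matrix form,
  Gamma_p phi = r_p,   with   (Gamma_p)_{ij} = gamma(|i - j|),
                       (r_p)_i = gamma(i),   i,j = 1..p.
Substitute the sample gammas (Toeplitz matrix and right-hand side of size 3):
  Gamma_p = [[1.2114, -0.1274, -0.3456], [-0.1274, 1.2114, -0.1274], [-0.3456, -0.1274, 1.2114]]
  r_p     = [-0.1274, -0.3456, -0.2286]
Written out (R1..R3):
  (R1) 1.2114 phi_1 - 0.1274 phi_2 - 0.3456 phi_3 = -0.1274
  (R2) -0.1274 phi_1 + 1.2114 phi_2 - 0.1274 phi_3 = -0.3456
  (R3) -0.3456 phi_1 - 0.1274 phi_2 + 1.2114 phi_3 = -0.2286
Gaussian elimination:
  R2 <- R2 - (-0.1274/1.2114) R1 = R2 - (-0.105168) R1:  1.198002 phi_2 - 0.163746 phi_3 = -0.358998
  R3 <- R3 - (-0.3456/1.2114) R1 = R3 - (-0.28529) R1:  -0.163746 phi_2 + 1.112804 phi_3 = -0.264946
  R3 <- R3 - (-0.163746/1.198002) R2 = R3 - (-0.136683) R2:  1.090423 phi_3 = -0.314015
Back-substitution:
  phi_hat_3 = -0.314015 / 1.090423 = -0.287975
  phi_hat_2 = (-0.358998 - (-0.163746)(-0.287975)) / 1.198002 = -0.339026
  phi_hat_1 = (-0.1274 - (-0.1274)(-0.339026) - (-0.3456)(-0.287975)) / 1.2114 = -0.222978
So phi_hat = [-0.2230, -0.3390, -0.2880].
Therefore phi_hat_3 = -0.2880.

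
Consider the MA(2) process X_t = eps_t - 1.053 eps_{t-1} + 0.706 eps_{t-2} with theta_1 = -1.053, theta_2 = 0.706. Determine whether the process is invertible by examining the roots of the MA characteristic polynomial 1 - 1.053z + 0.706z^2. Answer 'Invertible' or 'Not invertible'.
\text{Invertible}

The MA(q) characteristic polynomial is P(z) = 1 - 1.053z + 0.706z^2.
Invertibility requires all roots to lie outside the unit circle, i.e. |z| > 1 for every root.
Set 1 + (-1.053) z + (0.706) z^2 = 0, i.e. a z^2 + b z + c = 0 with a = 0.706, b = -1.053, c = 1.
Discriminant D = b^2 - 4ac = (-1.053)^2 - 4*(0.706)*1 = 1.108809 - (2.824) = -1.715191.
D < 0, so the roots are the complex-conjugate pair z = (-b +/- i sqrt(-D)) / (2a) = 0.7458 +/- 0.9275i.
For a conjugate pair |z|^2 = z * conj(z) = (product of roots) = c/a = 1/(0.706) = 1.416431, so |z| = sqrt(1.416431) = 1.1901 for both roots.
Moduli of all roots: 1.1901, 1.1901.
All moduli strictly greater than 1? Yes.
Verdict: Invertible.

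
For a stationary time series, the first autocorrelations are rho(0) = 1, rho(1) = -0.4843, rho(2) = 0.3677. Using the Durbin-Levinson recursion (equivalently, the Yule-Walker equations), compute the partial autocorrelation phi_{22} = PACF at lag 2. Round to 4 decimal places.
\phi_{22} = 0.1740

The PACF at lag k is phi_{kk}, the last component of the solution
to the Yule-Walker system G_k phi = r_k where
  (G_k)_{ij} = rho(|i - j|), (r_k)_i = rho(i), i,j = 1..k.
Equivalently, Durbin-Levinson gives phi_{kk} iteratively:
  phi_{11} = rho(1)
  phi_{kk} = [rho(k) - sum_{j=1..k-1} phi_{k-1,j} rho(k-j)]
            / [1 - sum_{j=1..k-1} phi_{k-1,j} rho(j)],
  phi_{k,j} = phi_{k-1,j} - phi_{kk} phi_{k-1,k-j},  j = 1..k-1.
Step k = 1:
  phi_11 = rho(1) = -0.4843.
Step k = 2:
  phi_22 = [rho(2) - phi_11 rho(1)] / [1 - phi_11 rho(1)] = [0.3677 - (-0.4843)(-0.4843)] / [1 - (-0.4843)(-0.4843)]
         = 0.13315351 / 0.76545351 = 0.174.
Therefore phi_{22} = 0.1740.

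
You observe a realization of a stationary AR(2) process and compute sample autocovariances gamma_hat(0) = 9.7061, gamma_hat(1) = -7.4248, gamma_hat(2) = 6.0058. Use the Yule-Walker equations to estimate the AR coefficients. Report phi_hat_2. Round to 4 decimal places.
\hat\phi_{2} = 0.0810

The Yule-Walker equations for an AR(p) process read, in matrix form,
  Gamma_p phi = r_p,   with   (Gamma_p)_{ij} = gamma(|i - j|),
                       (r_p)_i = gamma(i),   i,j = 1..p.
Substitute the sample gammas (Toeplitz matrix and right-hand side of size 2):
  Gamma_p = [[9.7061, -7.4248], [-7.4248, 9.7061]]
  r_p     = [-7.4248, 6.0058]
Written out:
  9.7061 phi_1 - 7.4248 phi_2 = -7.4248
  -7.4248 phi_1 + 9.7061 phi_2 = 6.0058
Solve by Cramer's rule:
  det = gamma(0)^2 - gamma(1)^2 = (9.7061)^2 - (-7.4248)^2 = 94.20837721 - 55.12765504 = 39.08072217
  phi_hat_1 = [gamma(1) gamma(0) - gamma(1) gamma(2)] / det = [(-7.4248)(9.7061) - (-7.4248)(6.0058)] / 39.08072217 = -27.47398744 / 39.08072217 = -0.703
  phi_hat_2 = [gamma(0) gamma(2) - gamma(1)^2] / det = [(9.7061)(6.0058) - (-7.4248)^2] / 39.08072217 = 3.16524034 / 39.08072217 = 0.081
So phi_hat = [-0.7030, 0.0810].
Therefore phi_hat_2 = 0.0810.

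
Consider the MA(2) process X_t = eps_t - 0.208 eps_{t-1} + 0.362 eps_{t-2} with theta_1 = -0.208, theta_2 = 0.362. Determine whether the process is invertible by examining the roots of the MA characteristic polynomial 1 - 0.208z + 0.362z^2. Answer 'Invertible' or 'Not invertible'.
\text{Invertible}

The MA(q) characteristic polynomial is P(z) = 1 - 0.208z + 0.362z^2.
Invertibility requires all roots to lie outside the unit circle, i.e. |z| > 1 for every root.
Set 1 + (-0.208) z + (0.362) z^2 = 0, i.e. a z^2 + b z + c = 0 with a = 0.362, b = -0.208, c = 1.
Discriminant D = b^2 - 4ac = (-0.208)^2 - 4*(0.362)*1 = 0.043264 - (1.448) = -1.404736.
D < 0, so the roots are the complex-conjugate pair z = (-b +/- i sqrt(-D)) / (2a) = 0.2873 +/- 1.637i.
For a conjugate pair |z|^2 = z * conj(z) = (product of roots) = c/a = 1/(0.362) = 2.762431, so |z| = sqrt(2.762431) = 1.6621 for both roots.
Moduli of all roots: 1.6621, 1.6621.
All moduli strictly greater than 1? Yes.
Verdict: Invertible.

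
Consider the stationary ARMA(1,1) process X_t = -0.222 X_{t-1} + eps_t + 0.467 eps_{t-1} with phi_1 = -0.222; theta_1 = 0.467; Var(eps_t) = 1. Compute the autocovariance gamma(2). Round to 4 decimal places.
\gamma(2) = -0.0513

Multiply the model equation by X_{t-k} and take expectations. With theta_0 = psi_0 = 1 and psi_j the MA(infinity) weights, this gives
  gamma(k) - sum_i phi_i gamma(k-i) = c_k,
  c_k = sigma^2 * sum_{j=k..q} theta_j psi_{j-k}   (c_k = 0 for k > q),
using gamma(-m) = gamma(m).
psi-weights needed (psi_j = theta_j + sum_i phi_i psi_{j-i}):
  psi_1 = theta_1 + phi_1 = 0.467 + (-0.222) = 0.245
Right-hand sides:
  c_0 = sigma^2 (1 + theta_1 psi_1) = 1 * (1 + (0.467)(0.245)) = 1 * 1.114415 = 1.114415
  c_1 = sigma^2 theta_1 = 1 * (0.467) = 0.467
  c_2 = 0
Equations for k = 0 and k = 1 (AR order 1):
  gamma(0) = phi_1 gamma(1) + c_0
  gamma(1) = phi_1 gamma(0) + c_1
Substituting the second into the first: gamma(0) (1 - phi_1^2) = c_0 + phi_1 c_1, so
  gamma(0) = (c_0 + phi_1 c_1) / (1 - phi_1^2) = (1.114415 + (-0.222)(0.467)) / (1 - (-0.222)^2) = 1.010741 / 0.950716 = 1.063137.
  gamma(1) = phi_1 gamma(0) + c_1 = (-0.222)(1.063137) + (0.467) = 0.230984.
For k = 2 (> q): gamma(2) = phi_1 gamma(1) = (-0.222)(0.230984) = -0.051278.
Therefore gamma(2) = -0.0513 (to 4 decimal places).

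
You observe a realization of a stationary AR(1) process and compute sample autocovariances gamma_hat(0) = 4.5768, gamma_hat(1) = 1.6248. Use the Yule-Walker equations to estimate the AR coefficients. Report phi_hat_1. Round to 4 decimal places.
\hat\phi_{1} = 0.3550

The Yule-Walker equations for an AR(p) process read, in matrix form,
  Gamma_p phi = r_p,   with   (Gamma_p)_{ij} = gamma(|i - j|),
                       (r_p)_i = gamma(i),   i,j = 1..p.
Substitute the sample gammas (Toeplitz matrix and right-hand side of size 1):
  Gamma_p = [[4.5768]]
  r_p     = [1.6248]
With p = 1 this is the single equation gamma(0) phi_1 = gamma(1):
  phi_hat_1 = gamma(1) / gamma(0) = 1.6248 / 4.5768 = 0.3550.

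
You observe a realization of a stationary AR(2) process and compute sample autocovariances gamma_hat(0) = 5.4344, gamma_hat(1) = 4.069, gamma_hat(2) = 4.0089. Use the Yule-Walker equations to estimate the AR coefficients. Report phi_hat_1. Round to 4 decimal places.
\hat\phi_{1} = 0.4470

The Yule-Walker equations for an AR(p) process read, in matrix form,
  Gamma_p phi = r_p,   with   (Gamma_p)_{ij} = gamma(|i - j|),
                       (r_p)_i = gamma(i),   i,j = 1..p.
Substitute the sample gammas (Toeplitz matrix and right-hand side of size 2):
  Gamma_p = [[5.4344, 4.069], [4.069, 5.4344]]
  r_p     = [4.069, 4.0089]
Written out:
  5.4344 phi_1 + 4.069 phi_2 = 4.069
  4.069 phi_1 + 5.4344 phi_2 = 4.0089
Solve by Cramer's rule:
  det = gamma(0)^2 - gamma(1)^2 = (5.4344)^2 - (4.069)^2 = 29.53270336 - 16.556761 = 12.97594236
  phi_hat_1 = [gamma(1) gamma(0) - gamma(1) gamma(2)] / det = [(4.069)(5.4344) - (4.069)(4.0089)] / 12.97594236 = 5.8003595 / 12.97594236 = 0.447
  phi_hat_2 = [gamma(0) gamma(2) - gamma(1)^2] / det = [(5.4344)(4.0089) - (4.069)^2] / 12.97594236 = 5.22920516 / 12.97594236 = 0.403
So phi_hat = [0.4470, 0.4030].
Therefore phi_hat_1 = 0.4470.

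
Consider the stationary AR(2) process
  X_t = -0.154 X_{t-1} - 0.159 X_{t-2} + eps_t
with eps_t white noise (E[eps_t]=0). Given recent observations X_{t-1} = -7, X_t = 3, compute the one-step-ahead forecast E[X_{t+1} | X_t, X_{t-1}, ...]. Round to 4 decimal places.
E[X_{t+1} \mid \mathcal F_t] = 0.6510

For an AR(p) model X_t = c + sum_i phi_i X_{t-i} + eps_t, the
one-step-ahead conditional mean is
  E[X_{t+1} | X_t, ...] = c + sum_i phi_i X_{t+1-i}.
Substitute known values:
  E[X_{t+1} | ...] = (-0.154) * (3) + (-0.159) * (-7)
                   = 0.6510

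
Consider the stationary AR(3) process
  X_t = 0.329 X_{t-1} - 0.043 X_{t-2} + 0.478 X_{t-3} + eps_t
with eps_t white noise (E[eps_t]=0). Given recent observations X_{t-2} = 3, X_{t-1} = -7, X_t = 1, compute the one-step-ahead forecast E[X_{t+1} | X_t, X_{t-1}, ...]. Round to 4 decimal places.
E[X_{t+1} \mid \mathcal F_t] = 2.0640

For an AR(p) model X_t = c + sum_i phi_i X_{t-i} + eps_t, the
one-step-ahead conditional mean is
  E[X_{t+1} | X_t, ...] = c + sum_i phi_i X_{t+1-i}.
Substitute known values:
  E[X_{t+1} | ...] = (0.329) * (1) + (-0.043) * (-7) + (0.478) * (3)
                   = 2.0640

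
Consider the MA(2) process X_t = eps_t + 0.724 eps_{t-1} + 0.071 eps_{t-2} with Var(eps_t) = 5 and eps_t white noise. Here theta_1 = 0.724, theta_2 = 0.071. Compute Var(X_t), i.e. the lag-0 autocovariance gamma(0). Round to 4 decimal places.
\gamma(0) = 7.6461

For an MA(q) process X_t = eps_t + sum_i theta_i eps_{t-i} with
Var(eps_t) = sigma^2, the variance is
  gamma(0) = sigma^2 * (1 + sum_i theta_i^2).
  sum_i theta_i^2 = (0.724)^2 + (0.071)^2 = 0.524176 + 0.005041 = 0.529217.
  gamma(0) = 5 * (1 + 0.529217) = 5 * 1.529217 = 7.646085, which rounds to 7.6461.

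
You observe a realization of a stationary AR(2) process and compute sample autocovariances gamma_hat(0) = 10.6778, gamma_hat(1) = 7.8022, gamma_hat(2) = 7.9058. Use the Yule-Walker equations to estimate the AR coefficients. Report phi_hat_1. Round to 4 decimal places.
\hat\phi_{1} = 0.4070

The Yule-Walker equations for an AR(p) process read, in matrix form,
  Gamma_p phi = r_p,   with   (Gamma_p)_{ij} = gamma(|i - j|),
                       (r_p)_i = gamma(i),   i,j = 1..p.
Substitute the sample gammas (Toeplitz matrix and right-hand side of size 2):
  Gamma_p = [[10.6778, 7.8022], [7.8022, 10.6778]]
  r_p     = [7.8022, 7.9058]
Written out:
  10.6778 phi_1 + 7.8022 phi_2 = 7.8022
  7.8022 phi_1 + 10.6778 phi_2 = 7.9058
Solve by Cramer's rule:
  det = gamma(0)^2 - gamma(1)^2 = (10.6778)^2 - (7.8022)^2 = 114.01541284 - 60.87432484 = 53.141088
  phi_hat_1 = [gamma(1) gamma(0) - gamma(1) gamma(2)] / det = [(7.8022)(10.6778) - (7.8022)(7.9058)] / 53.141088 = 21.6276984 / 53.141088 = 0.407
  phi_hat_2 = [gamma(0) gamma(2) - gamma(1)^2] / det = [(10.6778)(7.9058) - (7.8022)^2] / 53.141088 = 23.5422264 / 53.141088 = 0.443
So phi_hat = [0.4070, 0.4430].
Therefore phi_hat_1 = 0.4070.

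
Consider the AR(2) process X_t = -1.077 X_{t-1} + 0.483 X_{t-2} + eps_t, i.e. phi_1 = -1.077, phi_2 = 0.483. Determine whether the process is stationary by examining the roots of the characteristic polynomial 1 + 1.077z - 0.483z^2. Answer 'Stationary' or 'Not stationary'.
\text{Not stationary}

The AR(p) characteristic polynomial is P(z) = 1 + 1.077z - 0.483z^2.
Stationarity requires all roots to lie outside the unit circle, i.e. |z| > 1 for every root.
Set 1 + (1.077) z + (-0.483) z^2 = 0, i.e. a z^2 + b z + c = 0 with a = -0.483, b = 1.077, c = 1.
Discriminant D = b^2 - 4ac = (1.077)^2 - 4*(-0.483)*1 = 1.159929 - (-1.932) = 3.091929.
D >= 0, so the roots are real: z = (-b +/- sqrt(D)) / (2a) = (-1.077 +/- 1.758388) / (-0.966).
  z_1 = (-1.077 + 1.758388) / (-0.966) = -0.7054,   |z_1| = 0.7054.
  z_2 = (-1.077 - 1.758388) / (-0.966) = 2.9352,   |z_2| = 2.9352.
Moduli of all roots: 0.7054, 2.9352.
All moduli strictly greater than 1? No.
Verdict: Not stationary.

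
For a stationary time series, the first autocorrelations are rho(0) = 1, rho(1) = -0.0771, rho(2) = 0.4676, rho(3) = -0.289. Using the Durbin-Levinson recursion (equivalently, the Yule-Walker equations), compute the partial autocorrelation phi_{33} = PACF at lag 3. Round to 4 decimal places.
\phi_{33} = -0.3000

The PACF at lag k is phi_{kk}, the last component of the solution
to the Yule-Walker system G_k phi = r_k where
  (G_k)_{ij} = rho(|i - j|), (r_k)_i = rho(i), i,j = 1..k.
Equivalently, Durbin-Levinson gives phi_{kk} iteratively:
  phi_{11} = rho(1)
  phi_{kk} = [rho(k) - sum_{j=1..k-1} phi_{k-1,j} rho(k-j)]
            / [1 - sum_{j=1..k-1} phi_{k-1,j} rho(j)],
  phi_{k,j} = phi_{k-1,j} - phi_{kk} phi_{k-1,k-j},  j = 1..k-1.
Step k = 1:
  phi_11 = rho(1) = -0.0771.
Step k = 2:
  phi_22 = [rho(2) - phi_11 rho(1)] / [1 - phi_11 rho(1)] = [0.4676 - (-0.0771)(-0.0771)] / [1 - (-0.0771)(-0.0771)]
         = 0.46165559 / 0.99405559 = 0.464416.
  Update: phi_21 = phi_11 - phi_22 phi_11 = -0.0771 - (0.464416)(-0.0771) = -0.041294.
Step k = 3:
  phi_33 = [rho(3) - phi_21 rho(2) - phi_22 rho(1)] / [1 - phi_21 rho(1) - phi_22 rho(2)]
    numerator   = -0.289 - (-0.041294)(0.4676) - (0.464416)(-0.0771) = -0.23388466
    denominator = 1 - (-0.041294)(-0.0771) - (0.464416)(0.4676) = 0.77965522
  phi_33 = -0.23388466 / 0.77965522 = -0.3.
Therefore phi_{33} = -0.3000.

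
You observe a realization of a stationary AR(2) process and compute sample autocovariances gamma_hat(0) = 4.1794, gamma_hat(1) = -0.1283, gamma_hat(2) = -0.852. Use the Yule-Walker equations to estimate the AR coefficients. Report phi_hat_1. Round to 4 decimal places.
\hat\phi_{1} = -0.0370

The Yule-Walker equations for an AR(p) process read, in matrix form,
  Gamma_p phi = r_p,   with   (Gamma_p)_{ij} = gamma(|i - j|),
                       (r_p)_i = gamma(i),   i,j = 1..p.
Substitute the sample gammas (Toeplitz matrix and right-hand side of size 2):
  Gamma_p = [[4.1794, -0.1283], [-0.1283, 4.1794]]
  r_p     = [-0.1283, -0.852]
Written out:
  4.1794 phi_1 - 0.1283 phi_2 = -0.1283
  -0.1283 phi_1 + 4.1794 phi_2 = -0.852
Solve by Cramer's rule:
  det = gamma(0)^2 - gamma(1)^2 = (4.1794)^2 - (-0.1283)^2 = 17.46738436 - 0.01646089 = 17.45092347
  phi_hat_1 = [gamma(1) gamma(0) - gamma(1) gamma(2)] / det = [(-0.1283)(4.1794) - (-0.1283)(-0.852)] / 17.45092347 = -0.64552862 / 17.45092347 = -0.037
  phi_hat_2 = [gamma(0) gamma(2) - gamma(1)^2] / det = [(4.1794)(-0.852) - (-0.1283)^2] / 17.45092347 = -3.57730969 / 17.45092347 = -0.205
So phi_hat = [-0.0370, -0.2050].
Therefore phi_hat_1 = -0.0370.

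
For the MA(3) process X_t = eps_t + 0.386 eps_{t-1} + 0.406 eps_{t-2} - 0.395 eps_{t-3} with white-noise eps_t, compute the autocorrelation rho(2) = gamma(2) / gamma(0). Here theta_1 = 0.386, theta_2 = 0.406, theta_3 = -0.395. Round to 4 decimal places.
\rho(2) = 0.1725

For an MA(q) process with theta_0 = 1, the autocovariance is
  gamma(k) = sigma^2 * sum_{i=0..q-k} theta_i * theta_{i+k},
and rho(k) = gamma(k) / gamma(0). Sigma^2 cancels.
  numerator   = (1)*(0.406) + (0.386)*(-0.395) = 0.25353.
  denominator = (1)^2 + (0.386)^2 + (0.406)^2 + (-0.395)^2 = 1.469857.
  rho(2) = 0.25353 / 1.469857 = 0.1725.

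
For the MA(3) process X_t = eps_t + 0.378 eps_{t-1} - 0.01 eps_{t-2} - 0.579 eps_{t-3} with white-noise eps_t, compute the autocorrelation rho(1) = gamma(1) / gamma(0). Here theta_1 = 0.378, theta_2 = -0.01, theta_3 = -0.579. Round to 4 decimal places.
\rho(1) = 0.2571

For an MA(q) process with theta_0 = 1, the autocovariance is
  gamma(k) = sigma^2 * sum_{i=0..q-k} theta_i * theta_{i+k},
and rho(k) = gamma(k) / gamma(0). Sigma^2 cancels.
  numerator   = (1)*(0.378) + (0.378)*(-0.01) + (-0.01)*(-0.579) = 0.38001.
  denominator = (1)^2 + (0.378)^2 + (-0.01)^2 + (-0.579)^2 = 1.478225.
  rho(1) = 0.38001 / 1.478225 = 0.2571.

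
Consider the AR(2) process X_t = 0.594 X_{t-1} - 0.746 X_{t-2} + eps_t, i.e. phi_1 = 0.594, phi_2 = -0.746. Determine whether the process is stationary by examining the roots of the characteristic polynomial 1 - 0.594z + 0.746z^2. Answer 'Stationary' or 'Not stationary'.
\text{Stationary}

The AR(p) characteristic polynomial is P(z) = 1 - 0.594z + 0.746z^2.
Stationarity requires all roots to lie outside the unit circle, i.e. |z| > 1 for every root.
Set 1 + (-0.594) z + (0.746) z^2 = 0, i.e. a z^2 + b z + c = 0 with a = 0.746, b = -0.594, c = 1.
Discriminant D = b^2 - 4ac = (-0.594)^2 - 4*(0.746)*1 = 0.352836 - (2.984) = -2.631164.
D < 0, so the roots are the complex-conjugate pair z = (-b +/- i sqrt(-D)) / (2a) = 0.3981 +/- 1.0872i.
For a conjugate pair |z|^2 = z * conj(z) = (product of roots) = c/a = 1/(0.746) = 1.340483, so |z| = sqrt(1.340483) = 1.1578 for both roots.
Moduli of all roots: 1.1578, 1.1578.
All moduli strictly greater than 1? Yes.
Verdict: Stationary.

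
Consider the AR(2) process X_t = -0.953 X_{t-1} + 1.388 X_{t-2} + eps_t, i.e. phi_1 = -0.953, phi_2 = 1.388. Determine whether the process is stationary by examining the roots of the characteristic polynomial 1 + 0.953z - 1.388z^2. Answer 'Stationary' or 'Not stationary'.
\text{Not stationary}

The AR(p) characteristic polynomial is P(z) = 1 + 0.953z - 1.388z^2.
Stationarity requires all roots to lie outside the unit circle, i.e. |z| > 1 for every root.
Set 1 + (0.953) z + (-1.388) z^2 = 0, i.e. a z^2 + b z + c = 0 with a = -1.388, b = 0.953, c = 1.
Discriminant D = b^2 - 4ac = (0.953)^2 - 4*(-1.388)*1 = 0.908209 - (-5.552) = 6.460209.
D >= 0, so the roots are real: z = (-b +/- sqrt(D)) / (2a) = (-0.953 +/- 2.541694) / (-2.776).
  z_1 = (-0.953 + 2.541694) / (-2.776) = -0.5723,   |z_1| = 0.5723.
  z_2 = (-0.953 - 2.541694) / (-2.776) = 1.2589,   |z_2| = 1.2589.
Moduli of all roots: 0.5723, 1.2589.
All moduli strictly greater than 1? No.
Verdict: Not stationary.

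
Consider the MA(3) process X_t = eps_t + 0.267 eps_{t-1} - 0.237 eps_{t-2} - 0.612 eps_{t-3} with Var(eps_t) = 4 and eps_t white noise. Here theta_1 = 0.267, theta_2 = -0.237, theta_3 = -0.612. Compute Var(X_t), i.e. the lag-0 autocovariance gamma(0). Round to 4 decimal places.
\gamma(0) = 6.0080

For an MA(q) process X_t = eps_t + sum_i theta_i eps_{t-i} with
Var(eps_t) = sigma^2, the variance is
  gamma(0) = sigma^2 * (1 + sum_i theta_i^2).
  sum_i theta_i^2 = (0.267)^2 + (-0.237)^2 + (-0.612)^2 = 0.071289 + 0.056169 + 0.374544 = 0.502002.
  gamma(0) = 4 * (1 + 0.502002) = 4 * 1.502002 = 6.008008, which rounds to 6.0080.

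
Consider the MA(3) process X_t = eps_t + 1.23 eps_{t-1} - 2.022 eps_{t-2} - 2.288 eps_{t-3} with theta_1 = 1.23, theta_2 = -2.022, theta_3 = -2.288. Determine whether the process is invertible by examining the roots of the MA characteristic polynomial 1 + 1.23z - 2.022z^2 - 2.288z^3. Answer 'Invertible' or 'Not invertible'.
\text{Not invertible}

The MA(q) characteristic polynomial is P(z) = 1 + 1.23z - 2.022z^2 - 2.288z^3.
Invertibility requires all roots to lie outside the unit circle, i.e. |z| > 1 for every root.
Degree 3: look for a simple real root z0 first, then factor out (1 - z/z0) and solve the remaining quadratic.
Testing z0 = -0.625: P(-0.625) = 1 + (1.23)(-0.625) + (-2.022)(-0.625)^2 + (-2.288)(-0.625)^3
  = 1 + (-0.76875) + (-0.789844) + (0.558594) = 0.  So z_0 = -0.625 is a root, |z_0| = 0.625.
Divide out the factor (1 + 1.6 z) = (1 - z/z0) (since 1/z0 = -1.6):
  P(z) = (1 + 1.6 z)(1 + (-0.37) z + (-1.43) z^2)
  [check: z-coef -0.37 - (-1.6) = 1.23; z^2-coef -1.43 - (-1.6)(-0.37) = -2.022; z^3-coef -(-1.6)(-1.43) = -2.288.]
Remaining roots from the quadratic factor 1 + (-0.37) z + (-1.43) z^2:
  Set 1 + (-0.37) z + (-1.43) z^2 = 0, i.e. a z^2 + b z + c = 0 with a = -1.43, b = -0.37, c = 1.
  Discriminant D = b^2 - 4ac = (-0.37)^2 - 4*(-1.43)*1 = 0.1369 - (-5.72) = 5.8569.
  D >= 0, so the roots are real: z = (-b +/- sqrt(D)) / (2a) = (0.37 +/- 2.420103) / (-2.86).
    z_1 = (0.37 + 2.420103) / (-2.86) = -0.9756,   |z_1| = 0.9756.
    z_2 = (0.37 - 2.420103) / (-2.86) = 0.7168,   |z_2| = 0.7168.
Moduli of all roots: 0.6250, 0.9756, 0.7168.
All moduli strictly greater than 1? No.
Verdict: Not invertible.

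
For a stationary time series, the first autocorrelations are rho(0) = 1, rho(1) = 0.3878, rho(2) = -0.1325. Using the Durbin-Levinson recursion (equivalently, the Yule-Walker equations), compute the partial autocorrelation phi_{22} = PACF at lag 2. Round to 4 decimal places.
\phi_{22} = -0.3330

The PACF at lag k is phi_{kk}, the last component of the solution
to the Yule-Walker system G_k phi = r_k where
  (G_k)_{ij} = rho(|i - j|), (r_k)_i = rho(i), i,j = 1..k.
Equivalently, Durbin-Levinson gives phi_{kk} iteratively:
  phi_{11} = rho(1)
  phi_{kk} = [rho(k) - sum_{j=1..k-1} phi_{k-1,j} rho(k-j)]
            / [1 - sum_{j=1..k-1} phi_{k-1,j} rho(j)],
  phi_{k,j} = phi_{k-1,j} - phi_{kk} phi_{k-1,k-j},  j = 1..k-1.
Step k = 1:
  phi_11 = rho(1) = 0.3878.
Step k = 2:
  phi_22 = [rho(2) - phi_11 rho(1)] / [1 - phi_11 rho(1)] = [-0.1325 - (0.3878)(0.3878)] / [1 - (0.3878)(0.3878)]
         = -0.28288884 / 0.84961116 = -0.333.
Therefore phi_{22} = -0.3330.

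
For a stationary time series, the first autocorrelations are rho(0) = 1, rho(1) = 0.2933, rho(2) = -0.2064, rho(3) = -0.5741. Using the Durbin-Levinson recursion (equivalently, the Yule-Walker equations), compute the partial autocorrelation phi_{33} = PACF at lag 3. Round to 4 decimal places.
\phi_{33} = -0.4880

The PACF at lag k is phi_{kk}, the last component of the solution
to the Yule-Walker system G_k phi = r_k where
  (G_k)_{ij} = rho(|i - j|), (r_k)_i = rho(i), i,j = 1..k.
Equivalently, Durbin-Levinson gives phi_{kk} iteratively:
  phi_{11} = rho(1)
  phi_{kk} = [rho(k) - sum_{j=1..k-1} phi_{k-1,j} rho(k-j)]
            / [1 - sum_{j=1..k-1} phi_{k-1,j} rho(j)],
  phi_{k,j} = phi_{k-1,j} - phi_{kk} phi_{k-1,k-j},  j = 1..k-1.
Step k = 1:
  phi_11 = rho(1) = 0.2933.
Step k = 2:
  phi_22 = [rho(2) - phi_11 rho(1)] / [1 - phi_11 rho(1)] = [-0.2064 - (0.2933)(0.2933)] / [1 - (0.2933)(0.2933)]
         = -0.29242489 / 0.91397511 = -0.319948.
  Update: phi_21 = phi_11 - phi_22 phi_11 = 0.2933 - (-0.319948)(0.2933) = 0.387141.
Step k = 3:
  phi_33 = [rho(3) - phi_21 rho(2) - phi_22 rho(1)] / [1 - phi_21 rho(1) - phi_22 rho(2)]
    numerator   = -0.5741 - (0.387141)(-0.2064) - (-0.319948)(0.2933) = -0.40035325
    denominator = 1 - (0.387141)(0.2933) - (-0.319948)(-0.2064) = 0.82041423
  phi_33 = -0.40035325 / 0.82041423 = -0.488.
Therefore phi_{33} = -0.4880.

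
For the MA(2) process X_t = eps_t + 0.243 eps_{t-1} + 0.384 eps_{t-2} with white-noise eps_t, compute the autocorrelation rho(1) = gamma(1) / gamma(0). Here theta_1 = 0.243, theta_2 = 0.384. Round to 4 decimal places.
\rho(1) = 0.2787

For an MA(q) process with theta_0 = 1, the autocovariance is
  gamma(k) = sigma^2 * sum_{i=0..q-k} theta_i * theta_{i+k},
and rho(k) = gamma(k) / gamma(0). Sigma^2 cancels.
  numerator   = (1)*(0.243) + (0.243)*(0.384) = 0.336312.
  denominator = (1)^2 + (0.243)^2 + (0.384)^2 = 1.206505.
  rho(1) = 0.336312 / 1.206505 = 0.2787.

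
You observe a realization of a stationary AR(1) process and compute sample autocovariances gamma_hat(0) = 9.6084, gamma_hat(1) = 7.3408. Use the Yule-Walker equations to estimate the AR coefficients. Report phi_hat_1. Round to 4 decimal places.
\hat\phi_{1} = 0.7640

The Yule-Walker equations for an AR(p) process read, in matrix form,
  Gamma_p phi = r_p,   with   (Gamma_p)_{ij} = gamma(|i - j|),
                       (r_p)_i = gamma(i),   i,j = 1..p.
Substitute the sample gammas (Toeplitz matrix and right-hand side of size 1):
  Gamma_p = [[9.6084]]
  r_p     = [7.3408]
With p = 1 this is the single equation gamma(0) phi_1 = gamma(1):
  phi_hat_1 = gamma(1) / gamma(0) = 7.3408 / 9.6084 = 0.7640.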